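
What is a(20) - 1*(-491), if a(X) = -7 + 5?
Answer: 489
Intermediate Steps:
a(X) = -2
a(20) - 1*(-491) = -2 - 1*(-491) = -2 + 491 = 489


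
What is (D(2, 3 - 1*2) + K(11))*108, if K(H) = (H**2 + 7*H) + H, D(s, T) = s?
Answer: 22788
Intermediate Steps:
K(H) = H**2 + 8*H
(D(2, 3 - 1*2) + K(11))*108 = (2 + 11*(8 + 11))*108 = (2 + 11*19)*108 = (2 + 209)*108 = 211*108 = 22788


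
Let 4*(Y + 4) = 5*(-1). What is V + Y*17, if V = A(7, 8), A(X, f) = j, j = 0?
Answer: -357/4 ≈ -89.250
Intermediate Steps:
A(X, f) = 0
Y = -21/4 (Y = -4 + (5*(-1))/4 = -4 + (1/4)*(-5) = -4 - 5/4 = -21/4 ≈ -5.2500)
V = 0
V + Y*17 = 0 - 21/4*17 = 0 - 357/4 = -357/4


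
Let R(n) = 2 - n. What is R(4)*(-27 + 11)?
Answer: 32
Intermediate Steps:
R(4)*(-27 + 11) = (2 - 1*4)*(-27 + 11) = (2 - 4)*(-16) = -2*(-16) = 32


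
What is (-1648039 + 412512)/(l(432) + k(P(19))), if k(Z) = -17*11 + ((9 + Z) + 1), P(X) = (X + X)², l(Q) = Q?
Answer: -1235527/1699 ≈ -727.21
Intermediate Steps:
P(X) = 4*X² (P(X) = (2*X)² = 4*X²)
k(Z) = -177 + Z (k(Z) = -187 + (10 + Z) = -177 + Z)
(-1648039 + 412512)/(l(432) + k(P(19))) = (-1648039 + 412512)/(432 + (-177 + 4*19²)) = -1235527/(432 + (-177 + 4*361)) = -1235527/(432 + (-177 + 1444)) = -1235527/(432 + 1267) = -1235527/1699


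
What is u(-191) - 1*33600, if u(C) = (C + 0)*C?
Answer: 2881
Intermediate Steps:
u(C) = C² (u(C) = C*C = C²)
u(-191) - 1*33600 = (-191)² - 1*33600 = 36481 - 33600 = 2881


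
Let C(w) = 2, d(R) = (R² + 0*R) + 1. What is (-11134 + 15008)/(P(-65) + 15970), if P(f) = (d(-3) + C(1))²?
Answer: 1937/8057 ≈ 0.24041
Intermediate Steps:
d(R) = 1 + R² (d(R) = (R² + 0) + 1 = R² + 1 = 1 + R²)
P(f) = 144 (P(f) = ((1 + (-3)²) + 2)² = ((1 + 9) + 2)² = (10 + 2)² = 12² = 144)
(-11134 + 15008)/(P(-65) + 15970) = (-11134 + 15008)/(144 + 15970) = 3874/16114 = 3874*(1/16114) = 1937/8057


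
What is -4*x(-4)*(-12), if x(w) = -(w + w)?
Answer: 384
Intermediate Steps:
x(w) = -2*w
-4*x(-4)*(-12) = -(-8)*(-4)*(-12) = -4*8*(-12) = -32*(-12) = 384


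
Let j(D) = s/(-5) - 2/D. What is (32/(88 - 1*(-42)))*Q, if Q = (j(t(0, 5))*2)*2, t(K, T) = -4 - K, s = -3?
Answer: 352/325 ≈ 1.0831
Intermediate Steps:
j(D) = ⅗ - 2/D (j(D) = -3/(-5) - 2/D = -3*(-⅕) - 2/D = ⅗ - 2/D)
Q = 22/5 (Q = ((⅗ - 2/(-4 - 1*0))*2)*2 = ((⅗ - 2/(-4 + 0))*2)*2 = ((⅗ - 2/(-4))*2)*2 = ((⅗ - 2*(-¼))*2)*2 = ((⅗ + ½)*2)*2 = ((11/10)*2)*2 = (11/5)*2 = 22/5 ≈ 4.4000)
(32/(88 - 1*(-42)))*Q = (32/(88 - 1*(-42)))*(22/5) = (32/(88 + 42))*(22/5) = (32/130)*(22/5) = (32*(1/130))*(22/5) = (16/65)*(22/5) = 352/325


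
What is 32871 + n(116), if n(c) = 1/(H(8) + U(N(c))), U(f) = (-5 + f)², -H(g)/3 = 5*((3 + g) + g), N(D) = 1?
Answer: 8842298/269 ≈ 32871.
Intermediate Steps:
H(g) = -45 - 30*g (H(g) = -15*((3 + g) + g) = -15*(3 + 2*g) = -3*(15 + 10*g) = -45 - 30*g)
n(c) = -1/269 (n(c) = 1/((-45 - 30*8) + (-5 + 1)²) = 1/((-45 - 240) + (-4)²) = 1/(-285 + 16) = 1/(-269) = -1/269)
32871 + n(116) = 32871 - 1/269 = 8842298/269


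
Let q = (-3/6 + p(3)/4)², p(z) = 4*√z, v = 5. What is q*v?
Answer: 65/4 - 5*√3 ≈ 7.5897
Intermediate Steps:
q = (-½ + √3)² (q = (-3/6 + (4*√3)/4)² = (-3*⅙ + (4*√3)*(¼))² = (-½ + √3)² ≈ 1.5179)
q*v = (13/4 - √3)*5 = 65/4 - 5*√3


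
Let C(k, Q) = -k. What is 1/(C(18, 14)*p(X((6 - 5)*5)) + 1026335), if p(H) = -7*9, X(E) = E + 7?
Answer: 1/1027469 ≈ 9.7326e-7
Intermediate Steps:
X(E) = 7 + E
p(H) = -63
1/(C(18, 14)*p(X((6 - 5)*5)) + 1026335) = 1/(-1*18*(-63) + 1026335) = 1/(-18*(-63) + 1026335) = 1/(1134 + 1026335) = 1/1027469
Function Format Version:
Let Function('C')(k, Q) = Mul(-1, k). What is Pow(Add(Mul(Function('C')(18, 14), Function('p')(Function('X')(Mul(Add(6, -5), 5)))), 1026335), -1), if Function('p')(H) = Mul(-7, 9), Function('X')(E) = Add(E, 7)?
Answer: Rational(1, 1027469) ≈ 9.7326e-7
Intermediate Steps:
Function('X')(E) = Add(7, E)
Function('p')(H) = -63
Pow(Add(Mul(Function('C')(18, 14), Function('p')(Function('X')(Mul(Add(6, -5), 5)))), 1026335), -1) = Pow(Add(Mul(Mul(-1, 18), -63), 1026335), -1) = Pow(Add(Mul(-18, -63), 1026335), -1) = Pow(Add(1134, 1026335), -1) = Pow(1027469, -1) = Rational(1, 1027469)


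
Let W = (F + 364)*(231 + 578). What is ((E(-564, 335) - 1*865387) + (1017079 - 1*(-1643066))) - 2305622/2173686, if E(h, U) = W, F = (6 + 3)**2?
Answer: 2341887930398/1086843 ≈ 2.1548e+6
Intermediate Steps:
F = 81 (F = 9**2 = 81)
W = 360005 (W = (81 + 364)*(231 + 578) = 445*809 = 360005)
E(h, U) = 360005
((E(-564, 335) - 1*865387) + (1017079 - 1*(-1643066))) - 2305622/2173686 = ((360005 - 1*865387) + (1017079 - 1*(-1643066))) - 2305622/2173686 = ((360005 - 865387) + (1017079 + 1643066)) - 2305622*1/2173686 = (-505382 + 2660145) - 1152811/1086843 = 2154763 - 1152811/1086843 = 2341887930398/1086843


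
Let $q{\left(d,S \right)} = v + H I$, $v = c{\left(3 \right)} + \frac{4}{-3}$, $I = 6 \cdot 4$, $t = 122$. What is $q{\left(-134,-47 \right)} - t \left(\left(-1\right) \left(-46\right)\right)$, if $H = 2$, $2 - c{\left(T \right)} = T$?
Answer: $- \frac{16699}{3} \approx -5566.3$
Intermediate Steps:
$c{\left(T \right)} = 2 - T$
$I = 24$
$v = - \frac{7}{3}$ ($v = \left(2 - 3\right) + \frac{4}{-3} = \left(2 - 3\right) + 4 \left(- \frac{1}{3}\right) = -1 - \frac{4}{3} = - \frac{7}{3} \approx -2.3333$)
$q{\left(d,S \right)} = \frac{137}{3}$ ($q{\left(d,S \right)} = - \frac{7}{3} + 2 \cdot 24 = - \frac{7}{3} + 48 = \frac{137}{3}$)
$q{\left(-134,-47 \right)} - t \left(\left(-1\right) \left(-46\right)\right) = \frac{137}{3} - 122 \left(\left(-1\right) \left(-46\right)\right) = \frac{137}{3} - 122 \cdot 46 = \frac{137}{3} - 5612 = - \frac{16699}{3}$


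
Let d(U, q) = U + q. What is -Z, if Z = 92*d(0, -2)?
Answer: 184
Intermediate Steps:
Z = -184 (Z = 92*(0 - 2) = 92*(-2) = -184)
-Z = -1*(-184) = 184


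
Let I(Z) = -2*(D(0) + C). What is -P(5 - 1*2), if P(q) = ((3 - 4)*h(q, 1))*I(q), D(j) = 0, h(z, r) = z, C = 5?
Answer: -30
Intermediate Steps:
I(Z) = -10 (I(Z) = -2*(0 + 5) = -2*5 = -10)
P(q) = 10*q (P(q) = ((3 - 4)*q)*(-10) = -q*(-10) = 10*q)
-P(5 - 1*2) = -10*(5 - 1*2) = -10*(5 - 2) = -10*3 = -1*30 = -30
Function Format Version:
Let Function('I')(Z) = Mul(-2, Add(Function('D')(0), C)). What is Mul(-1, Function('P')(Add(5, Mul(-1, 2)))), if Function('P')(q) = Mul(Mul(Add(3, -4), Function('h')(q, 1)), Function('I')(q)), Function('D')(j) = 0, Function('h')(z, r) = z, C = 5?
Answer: -30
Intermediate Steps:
Function('I')(Z) = -10 (Function('I')(Z) = Mul(-2, Add(0, 5)) = Mul(-2, 5) = -10)
Function('P')(q) = Mul(10, q) (Function('P')(q) = Mul(Mul(Add(3, -4), q), -10) = Mul(Mul(-1, q), -10) = Mul(10, q))
Mul(-1, Function('P')(Add(5, Mul(-1, 2)))) = Mul(-1, Mul(10, Add(5, Mul(-1, 2)))) = Mul(-1, Mul(10, Add(5, -2))) = Mul(-1, Mul(10, 3)) = Mul(-1, 30) = -30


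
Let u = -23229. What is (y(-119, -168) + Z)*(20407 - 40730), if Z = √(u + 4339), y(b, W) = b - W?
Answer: -995827 - 20323*I*√18890 ≈ -9.9583e+5 - 2.7932e+6*I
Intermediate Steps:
Z = I*√18890 (Z = √(-23229 + 4339) = √(-18890) = I*√18890 ≈ 137.44*I)
(y(-119, -168) + Z)*(20407 - 40730) = ((-119 - 1*(-168)) + I*√18890)*(20407 - 40730) = ((-119 + 168) + I*√18890)*(-20323) = (49 + I*√18890)*(-20323) = -995827 - 20323*I*√18890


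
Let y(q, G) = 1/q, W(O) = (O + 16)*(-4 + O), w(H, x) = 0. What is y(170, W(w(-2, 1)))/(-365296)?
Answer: -1/62100320 ≈ -1.6103e-8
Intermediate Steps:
W(O) = (-4 + O)*(16 + O) (W(O) = (16 + O)*(-4 + O) = (-4 + O)*(16 + O))
y(170, W(w(-2, 1)))/(-365296) = 1/(170*(-365296)) = (1/170)*(-1/365296) = -1/62100320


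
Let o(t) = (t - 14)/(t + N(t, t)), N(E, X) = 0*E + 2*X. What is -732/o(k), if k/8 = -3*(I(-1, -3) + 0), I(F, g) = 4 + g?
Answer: -26352/19 ≈ -1386.9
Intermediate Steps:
k = -24 (k = 8*(-3*((4 - 3) + 0)) = 8*(-3*(1 + 0)) = 8*(-3*1) = 8*(-3) = -24)
N(E, X) = 2*X (N(E, X) = 0 + 2*X = 2*X)
o(t) = (-14 + t)/(3*t) (o(t) = (t - 14)/(t + 2*t) = (-14 + t)/((3*t)) = (-14 + t)*(1/(3*t)) = (-14 + t)/(3*t))
-732/o(k) = -732*(-72/(-14 - 24)) = -732/((⅓)*(-1/24)*(-38)) = -732/19/36 = -732*36/19 = -26352/19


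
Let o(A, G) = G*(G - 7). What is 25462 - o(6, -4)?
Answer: 25418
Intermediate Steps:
o(A, G) = G*(-7 + G)
25462 - o(6, -4) = 25462 - (-4)*(-7 - 4) = 25462 - (-4)*(-11) = 25462 - 1*44 = 25462 - 44 = 25418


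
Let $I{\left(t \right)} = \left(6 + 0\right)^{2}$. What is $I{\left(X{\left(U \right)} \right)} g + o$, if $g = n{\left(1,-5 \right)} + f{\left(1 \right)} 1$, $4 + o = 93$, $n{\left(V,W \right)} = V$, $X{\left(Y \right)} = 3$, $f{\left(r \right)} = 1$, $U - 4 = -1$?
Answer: $161$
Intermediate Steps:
$U = 3$ ($U = 4 - 1 = 3$)
$I{\left(t \right)} = 36$ ($I{\left(t \right)} = 6^{2} = 36$)
$o = 89$ ($o = -4 + 93 = 89$)
$g = 2$ ($g = 1 + 1 \cdot 1 = 1 + 1 = 2$)
$I{\left(X{\left(U \right)} \right)} g + o = 36 \cdot 2 + 89 = 72 + 89 = 161$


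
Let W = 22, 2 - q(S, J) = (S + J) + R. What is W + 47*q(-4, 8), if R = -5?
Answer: 163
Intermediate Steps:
q(S, J) = 7 - J - S (q(S, J) = 2 - ((S + J) - 5) = 2 - ((J + S) - 5) = 2 - (-5 + J + S) = 2 + (5 - J - S) = 7 - J - S)
W + 47*q(-4, 8) = 22 + 47*(7 - 1*8 - 1*(-4)) = 22 + 47*(7 - 8 + 4) = 22 + 47*3 = 22 + 141 = 163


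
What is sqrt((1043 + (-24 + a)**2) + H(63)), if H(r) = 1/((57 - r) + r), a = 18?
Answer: 248*sqrt(57)/57 ≈ 32.848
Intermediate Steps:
H(r) = 1/57
sqrt((1043 + (-24 + a)**2) + H(63)) = sqrt((1043 + (-24 + 18)**2) + 1/57) = sqrt((1043 + (-6)**2) + 1/57) = sqrt((1043 + 36) + 1/57) = sqrt(1079 + 1/57) = sqrt(61504/57) = 248*sqrt(57)/57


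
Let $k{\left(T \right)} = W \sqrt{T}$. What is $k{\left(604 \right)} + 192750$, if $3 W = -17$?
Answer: $192750 - \frac{34 \sqrt{151}}{3} \approx 1.9261 \cdot 10^{5}$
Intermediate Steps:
$W = - \frac{17}{3}$ ($W = \frac{1}{3} \left(-17\right) = - \frac{17}{3} \approx -5.6667$)
$k{\left(T \right)} = - \frac{17 \sqrt{T}}{3}$
$k{\left(604 \right)} + 192750 = - \frac{17 \sqrt{604}}{3} + 192750 = - \frac{17 \cdot 2 \sqrt{151}}{3} + 192750 = - \frac{34 \sqrt{151}}{3} + 192750 = 192750 - \frac{34 \sqrt{151}}{3}$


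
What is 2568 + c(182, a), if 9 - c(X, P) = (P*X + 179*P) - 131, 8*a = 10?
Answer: 9027/4 ≈ 2256.8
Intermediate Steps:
a = 5/4 (a = (⅛)*10 = 5/4 ≈ 1.2500)
c(X, P) = 140 - 179*P - P*X (c(X, P) = 9 - ((P*X + 179*P) - 131) = 9 - ((179*P + P*X) - 131) = 9 - (-131 + 179*P + P*X) = 9 + (131 - 179*P - P*X) = 140 - 179*P - P*X)
2568 + c(182, a) = 2568 + (140 - 179*5/4 - 1*5/4*182) = 2568 + (140 - 895/4 - 455/2) = 2568 - 1245/4 = 9027/4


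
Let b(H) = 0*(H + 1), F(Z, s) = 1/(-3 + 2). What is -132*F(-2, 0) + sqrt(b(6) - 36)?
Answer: 132 + 6*I ≈ 132.0 + 6.0*I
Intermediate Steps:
F(Z, s) = -1 (F(Z, s) = 1/(-1) = -1)
b(H) = 0 (b(H) = 0*(1 + H) = 0)
-132*F(-2, 0) + sqrt(b(6) - 36) = -132*(-1) + sqrt(0 - 36) = 132 + sqrt(-36) = 132 + 6*I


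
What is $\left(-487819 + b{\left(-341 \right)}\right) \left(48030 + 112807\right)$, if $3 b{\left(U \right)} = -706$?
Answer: $- \frac{235491584431}{3} \approx -7.8497 \cdot 10^{10}$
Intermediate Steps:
$b{\left(U \right)} = - \frac{706}{3}$ ($b{\left(U \right)} = \frac{1}{3} \left(-706\right) = - \frac{706}{3}$)
$\left(-487819 + b{\left(-341 \right)}\right) \left(48030 + 112807\right) = \left(-487819 - \frac{706}{3}\right) \left(48030 + 112807\right) = \left(- \frac{1464163}{3}\right) 160837 = - \frac{235491584431}{3}$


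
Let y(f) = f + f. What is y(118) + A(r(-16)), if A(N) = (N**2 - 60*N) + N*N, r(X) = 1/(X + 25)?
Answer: 18578/81 ≈ 229.36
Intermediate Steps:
y(f) = 2*f
r(X) = 1/(25 + X)
A(N) = -60*N + 2*N**2 (A(N) = (N**2 - 60*N) + N**2 = -60*N + 2*N**2)
y(118) + A(r(-16)) = 2*118 + 2*(-30 + 1/(25 - 16))/(25 - 16) = 236 + 2*(-30 + 1/9)/9 = 236 + 2*(1/9)*(-30 + 1/9) = 236 + 2*(1/9)*(-269/9) = 236 - 538/81 = 18578/81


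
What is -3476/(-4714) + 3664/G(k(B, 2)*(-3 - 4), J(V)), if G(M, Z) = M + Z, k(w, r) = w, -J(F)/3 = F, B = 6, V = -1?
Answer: -8568266/91923 ≈ -93.211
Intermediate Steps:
J(F) = -3*F
-3476/(-4714) + 3664/G(k(B, 2)*(-3 - 4), J(V)) = -3476/(-4714) + 3664/(6*(-3 - 4) - 3*(-1)) = -3476*(-1/4714) + 3664/(6*(-7) + 3) = 1738/2357 + 3664/(-42 + 3) = 1738/2357 + 3664/(-39) = 1738/2357 + 3664*(-1/39) = 1738/2357 - 3664/39 = -8568266/91923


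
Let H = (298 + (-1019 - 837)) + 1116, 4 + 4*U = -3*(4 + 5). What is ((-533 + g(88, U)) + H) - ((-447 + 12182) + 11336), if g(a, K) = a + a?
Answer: -23870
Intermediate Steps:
U = -31/4 (U = -1 + (-3*(4 + 5))/4 = -1 + (-3*9)/4 = -1 + (¼)*(-27) = -1 - 27/4 = -31/4 ≈ -7.7500)
g(a, K) = 2*a
H = -442 (H = (298 - 1856) + 1116 = -1558 + 1116 = -442)
((-533 + g(88, U)) + H) - ((-447 + 12182) + 11336) = ((-533 + 2*88) - 442) - ((-447 + 12182) + 11336) = ((-533 + 176) - 442) - (11735 + 11336) = (-357 - 442) - 1*23071 = -799 - 23071 = -23870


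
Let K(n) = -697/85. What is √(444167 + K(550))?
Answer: √11103970/5 ≈ 666.45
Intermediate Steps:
K(n) = -41/5 (K(n) = -697*1/85 = -41/5)
√(444167 + K(550)) = √(444167 - 41/5) = √(2220794/5) = √11103970/5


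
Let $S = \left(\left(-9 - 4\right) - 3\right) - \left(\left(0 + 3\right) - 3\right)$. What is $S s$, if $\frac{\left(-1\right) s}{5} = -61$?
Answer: $-4880$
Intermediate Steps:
$s = 305$ ($s = \left(-5\right) \left(-61\right) = 305$)
$S = -16$ ($S = \left(-13 - 3\right) - \left(3 - 3\right) = -16 - 0 = -16 + 0 = -16$)
$S s = \left(-16\right) 305 = -4880$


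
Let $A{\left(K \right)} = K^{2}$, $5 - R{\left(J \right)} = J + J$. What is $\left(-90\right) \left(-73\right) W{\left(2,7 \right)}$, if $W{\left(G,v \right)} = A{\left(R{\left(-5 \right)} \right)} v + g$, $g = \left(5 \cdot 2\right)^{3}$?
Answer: $16917750$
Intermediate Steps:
$R{\left(J \right)} = 5 - 2 J$ ($R{\left(J \right)} = 5 - \left(J + J\right) = 5 - 2 J$)
$g = 1000$ ($g = 10^{3} = 1000$)
$W{\left(G,v \right)} = 1000 + 225 v$ ($W{\left(G,v \right)} = \left(5 - -10\right)^{2} v + 1000 = \left(5 + 10\right)^{2} v + 1000 = 15^{2} v + 1000 = 225 v + 1000 = 1000 + 225 v$)
$\left(-90\right) \left(-73\right) W{\left(2,7 \right)} = \left(-90\right) \left(-73\right) \left(1000 + 225 \cdot 7\right) = 6570 \left(1000 + 1575\right) = 6570 \cdot 2575 = 16917750$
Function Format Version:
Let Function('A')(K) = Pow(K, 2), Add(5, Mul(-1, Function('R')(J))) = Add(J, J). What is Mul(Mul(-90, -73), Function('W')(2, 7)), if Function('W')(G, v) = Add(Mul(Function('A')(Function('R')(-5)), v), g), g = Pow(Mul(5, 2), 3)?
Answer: 16917750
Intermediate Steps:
Function('R')(J) = Add(5, Mul(-2, J)) (Function('R')(J) = Add(5, Mul(-1, Add(J, J))) = Add(5, Mul(-1, Mul(2, J))) = Add(5, Mul(-2, J)))
g = 1000 (g = Pow(10, 3) = 1000)
Function('W')(G, v) = Add(1000, Mul(225, v)) (Function('W')(G, v) = Add(Mul(Pow(Add(5, Mul(-2, -5)), 2), v), 1000) = Add(Mul(Pow(Add(5, 10), 2), v), 1000) = Add(Mul(Pow(15, 2), v), 1000) = Add(Mul(225, v), 1000) = Add(1000, Mul(225, v)))
Mul(Mul(-90, -73), Function('W')(2, 7)) = Mul(Mul(-90, -73), Add(1000, Mul(225, 7))) = Mul(6570, Add(1000, 1575)) = Mul(6570, 2575) = 16917750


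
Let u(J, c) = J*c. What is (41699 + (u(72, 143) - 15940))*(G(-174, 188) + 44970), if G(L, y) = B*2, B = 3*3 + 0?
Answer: 1622042340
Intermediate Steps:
B = 9 (B = 9 + 0 = 9)
G(L, y) = 18 (G(L, y) = 9*2 = 18)
(41699 + (u(72, 143) - 15940))*(G(-174, 188) + 44970) = (41699 + (72*143 - 15940))*(18 + 44970) = (41699 + (10296 - 15940))*44988 = (41699 - 5644)*44988 = 36055*44988 = 1622042340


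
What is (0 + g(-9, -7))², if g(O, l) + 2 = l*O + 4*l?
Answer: 1089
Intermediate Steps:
g(O, l) = -2 + 4*l + O*l (g(O, l) = -2 + (l*O + 4*l) = -2 + (O*l + 4*l) = -2 + (4*l + O*l) = -2 + 4*l + O*l)
(0 + g(-9, -7))² = (0 + (-2 + 4*(-7) - 9*(-7)))² = (0 + (-2 - 28 + 63))² = (0 + 33)² = 33² = 1089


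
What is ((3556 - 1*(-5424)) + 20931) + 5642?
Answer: 35553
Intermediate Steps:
((3556 - 1*(-5424)) + 20931) + 5642 = ((3556 + 5424) + 20931) + 5642 = (8980 + 20931) + 5642 = 29911 + 5642 = 35553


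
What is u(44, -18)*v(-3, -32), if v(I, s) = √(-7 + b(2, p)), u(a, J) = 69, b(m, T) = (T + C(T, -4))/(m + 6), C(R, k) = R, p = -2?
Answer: 69*I*√30/2 ≈ 188.96*I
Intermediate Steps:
b(m, T) = 2*T/(6 + m) (b(m, T) = (T + T)/(m + 6) = (2*T)/(6 + m) = 2*T/(6 + m))
v(I, s) = I*√30/2 (v(I, s) = √(-7 + 2*(-2)/(6 + 2)) = √(-7 + 2*(-2)/8) = √(-7 + 2*(-2)*(⅛)) = √(-7 - ½) = √(-15/2) = I*√30/2)
u(44, -18)*v(-3, -32) = 69*(I*√30/2) = 69*I*√30/2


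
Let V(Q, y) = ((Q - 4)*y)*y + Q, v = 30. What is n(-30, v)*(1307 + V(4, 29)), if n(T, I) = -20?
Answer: -26220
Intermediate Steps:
V(Q, y) = Q + y²*(-4 + Q) (V(Q, y) = ((-4 + Q)*y)*y + Q = (y*(-4 + Q))*y + Q = y²*(-4 + Q) + Q = Q + y²*(-4 + Q))
n(-30, v)*(1307 + V(4, 29)) = -20*(1307 + (4 - 4*29² + 4*29²)) = -20*(1307 + (4 - 4*841 + 4*841)) = -20*(1307 + (4 - 3364 + 3364)) = -20*(1307 + 4) = -20*1311 = -26220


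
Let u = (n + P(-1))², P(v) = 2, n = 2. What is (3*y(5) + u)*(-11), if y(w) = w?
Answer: -341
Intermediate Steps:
u = 16 (u = (2 + 2)² = 4² = 16)
(3*y(5) + u)*(-11) = (3*5 + 16)*(-11) = (15 + 16)*(-11) = 31*(-11) = -341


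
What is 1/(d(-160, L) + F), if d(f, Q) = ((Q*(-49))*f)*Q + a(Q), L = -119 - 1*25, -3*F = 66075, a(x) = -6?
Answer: 1/162548209 ≈ 6.1520e-9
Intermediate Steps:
F = -22025 (F = -1/3*66075 = -22025)
L = -144 (L = -119 - 25 = -144)
d(f, Q) = -6 - 49*f*Q**2 (d(f, Q) = ((Q*(-49))*f)*Q - 6 = ((-49*Q)*f)*Q - 6 = (-49*Q*f)*Q - 6 = -49*f*Q**2 - 6 = -6 - 49*f*Q**2)
1/(d(-160, L) + F) = 1/((-6 - 49*(-160)*(-144)**2) - 22025) = 1/((-6 - 49*(-160)*20736) - 22025) = 1/((-6 + 162570240) - 22025) = 1/(162570234 - 22025) = 1/162548209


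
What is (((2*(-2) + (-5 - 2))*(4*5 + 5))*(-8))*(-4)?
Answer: -8800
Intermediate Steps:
(((2*(-2) + (-5 - 2))*(4*5 + 5))*(-8))*(-4) = (((-4 - 7)*(20 + 5))*(-8))*(-4) = (-11*25*(-8))*(-4) = -275*(-8)*(-4) = 2200*(-4) = -8800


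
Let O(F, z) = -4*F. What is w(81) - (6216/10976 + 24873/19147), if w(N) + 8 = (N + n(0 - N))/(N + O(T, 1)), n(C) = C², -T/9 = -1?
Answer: 2584460651/18764060 ≈ 137.73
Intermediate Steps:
T = 9 (T = -9*(-1) = 9)
w(N) = -8 + (N + N²)/(-36 + N) (w(N) = -8 + (N + (0 - N)²)/(N - 4*9) = -8 + (N + (-N)²)/(N - 36) = -8 + (N + N²)/(-36 + N))
w(81) - (6216/10976 + 24873/19147) = (288 + 81² - 7*81)/(-36 + 81) - (6216/10976 + 24873/19147) = (288 + 6561 - 567)/45 - (6216*(1/10976) + 24873*(1/19147)) = (1/45)*6282 - (111/196 + 24873/19147) = 698/5 - 1*7000425/3752812 = 698/5 - 7000425/3752812 = 2584460651/18764060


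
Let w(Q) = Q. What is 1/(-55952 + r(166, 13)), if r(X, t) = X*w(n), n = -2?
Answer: -1/56284 ≈ -1.7767e-5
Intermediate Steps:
r(X, t) = -2*X (r(X, t) = X*(-2) = -2*X)
1/(-55952 + r(166, 13)) = 1/(-55952 - 2*166) = 1/(-55952 - 332) = 1/(-56284) = -1/56284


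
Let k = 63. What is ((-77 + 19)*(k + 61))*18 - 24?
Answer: -129480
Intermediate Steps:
((-77 + 19)*(k + 61))*18 - 24 = ((-77 + 19)*(63 + 61))*18 - 24 = -58*124*18 - 24 = -7192*18 - 24 = -129456 - 24 = -129480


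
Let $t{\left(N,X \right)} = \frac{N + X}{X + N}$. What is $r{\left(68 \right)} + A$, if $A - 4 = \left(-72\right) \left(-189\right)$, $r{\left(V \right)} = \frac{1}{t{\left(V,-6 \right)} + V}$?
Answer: $\frac{939229}{69} \approx 13612.0$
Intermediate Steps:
$t{\left(N,X \right)} = 1$ ($t{\left(N,X \right)} = \frac{N + X}{N + X} = 1$)
$r{\left(V \right)} = \frac{1}{1 + V}$
$A = 13612$ ($A = 4 - -13608 = 4 + 13608 = 13612$)
$r{\left(68 \right)} + A = \frac{1}{1 + 68} + 13612 = \frac{1}{69} + 13612 = \frac{939229}{69}$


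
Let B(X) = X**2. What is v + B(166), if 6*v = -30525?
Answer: 44937/2 ≈ 22469.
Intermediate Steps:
v = -10175/2 (v = (1/6)*(-30525) = -10175/2 ≈ -5087.5)
v + B(166) = -10175/2 + 166**2 = -10175/2 + 27556 = 44937/2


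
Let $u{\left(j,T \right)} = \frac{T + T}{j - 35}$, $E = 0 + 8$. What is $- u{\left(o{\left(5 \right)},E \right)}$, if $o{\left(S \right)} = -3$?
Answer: $\frac{8}{19} \approx 0.42105$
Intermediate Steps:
$E = 8$
$u{\left(j,T \right)} = \frac{2 T}{-35 + j}$
$- u{\left(o{\left(5 \right)},E \right)} = - \frac{2 \cdot 8}{-35 - 3} = - \frac{2 \cdot 8}{-38} = - \frac{2 \cdot 8 \left(-1\right)}{38} = \left(-1\right) \left(- \frac{8}{19}\right) = \frac{8}{19}$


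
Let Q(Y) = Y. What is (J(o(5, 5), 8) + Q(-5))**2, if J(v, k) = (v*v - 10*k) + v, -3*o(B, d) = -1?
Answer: 579121/81 ≈ 7149.6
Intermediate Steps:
o(B, d) = 1/3 (o(B, d) = -1/3*(-1) = 1/3)
J(v, k) = v + v**2 - 10*k (J(v, k) = (v**2 - 10*k) + v = v + v**2 - 10*k)
(J(o(5, 5), 8) + Q(-5))**2 = ((1/3 + (1/3)**2 - 10*8) - 5)**2 = ((1/3 + 1/9 - 80) - 5)**2 = (-716/9 - 5)**2 = (-761/9)**2 = 579121/81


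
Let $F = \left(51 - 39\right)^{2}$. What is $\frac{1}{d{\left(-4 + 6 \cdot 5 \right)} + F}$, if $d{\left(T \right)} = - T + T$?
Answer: $\frac{1}{144} \approx 0.0069444$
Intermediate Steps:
$F = 144$ ($F = 12^{2} = 144$)
$d{\left(T \right)} = 0$
$\frac{1}{d{\left(-4 + 6 \cdot 5 \right)} + F} = \frac{1}{0 + 144} = \frac{1}{144}$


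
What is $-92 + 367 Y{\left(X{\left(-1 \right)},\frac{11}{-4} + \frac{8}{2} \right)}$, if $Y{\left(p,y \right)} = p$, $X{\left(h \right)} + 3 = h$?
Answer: $-1560$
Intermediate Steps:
$X{\left(h \right)} = -3 + h$
$-92 + 367 Y{\left(X{\left(-1 \right)},\frac{11}{-4} + \frac{8}{2} \right)} = -92 + 367 \left(-3 - 1\right) = -92 + 367 \left(-4\right) = -92 - 1468 = -1560$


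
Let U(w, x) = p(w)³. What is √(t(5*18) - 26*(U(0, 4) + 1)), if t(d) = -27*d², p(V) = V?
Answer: I*√218726 ≈ 467.68*I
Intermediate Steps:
U(w, x) = w³
√(t(5*18) - 26*(U(0, 4) + 1)) = √(-27*(5*18)² - 26*(0³ + 1)) = √(-27*90² - 26*(0 + 1)) = √(-27*8100 - 26*1) = √(-218700 - 26) = √(-218726) = I*√218726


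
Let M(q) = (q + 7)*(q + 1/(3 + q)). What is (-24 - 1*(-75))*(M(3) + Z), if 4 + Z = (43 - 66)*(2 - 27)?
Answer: 30736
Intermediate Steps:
M(q) = (7 + q)*(q + 1/(3 + q))
Z = 571 (Z = -4 + (43 - 66)*(2 - 27) = -4 - 23*(-25) = -4 + 575 = 571)
(-24 - 1*(-75))*(M(3) + Z) = (-24 - 1*(-75))*((7 + 3**3 + 10*3**2 + 22*3)/(3 + 3) + 571) = (-24 + 75)*((7 + 27 + 10*9 + 66)/6 + 571) = 51*((7 + 27 + 90 + 66)/6 + 571) = 51*((1/6)*190 + 571) = 51*(95/3 + 571) = 51*(1808/3) = 30736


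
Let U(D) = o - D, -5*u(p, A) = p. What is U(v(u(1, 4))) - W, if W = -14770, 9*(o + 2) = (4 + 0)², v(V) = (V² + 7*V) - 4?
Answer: 3324406/225 ≈ 14775.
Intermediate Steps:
u(p, A) = -p/5
v(V) = -4 + V² + 7*V
o = -2/9 (o = -2 + (4 + 0)²/9 = -2 + (⅑)*4² = -2 + (⅑)*16 = -2 + 16/9 = -2/9 ≈ -0.22222)
U(D) = -2/9 - D
U(v(u(1, 4))) - W = (-2/9 - (-4 + (-⅕*1)² + 7*(-⅕*1))) - 1*(-14770) = (-2/9 - (-4 + (-⅕)² + 7*(-⅕))) + 14770 = (-2/9 - (-4 + 1/25 - 7/5)) + 14770 = (-2/9 - 1*(-134/25)) + 14770 = (-2/9 + 134/25) + 14770 = 1156/225 + 14770 = 3324406/225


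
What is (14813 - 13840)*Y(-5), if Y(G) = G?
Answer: -4865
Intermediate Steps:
(14813 - 13840)*Y(-5) = (14813 - 13840)*(-5) = 973*(-5) = -4865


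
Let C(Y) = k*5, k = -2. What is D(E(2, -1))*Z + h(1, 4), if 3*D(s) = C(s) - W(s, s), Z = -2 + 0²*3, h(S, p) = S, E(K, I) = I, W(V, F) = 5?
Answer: 11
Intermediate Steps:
Z = -2 (Z = -2 + 0*3 = -2 + 0 = -2)
C(Y) = -10 (C(Y) = -2*5 = -10)
D(s) = -5 (D(s) = (-10 - 1*5)/3 = (-10 - 5)/3 = (⅓)*(-15) = -5)
D(E(2, -1))*Z + h(1, 4) = -5*(-2) + 1 = 10 + 1 = 11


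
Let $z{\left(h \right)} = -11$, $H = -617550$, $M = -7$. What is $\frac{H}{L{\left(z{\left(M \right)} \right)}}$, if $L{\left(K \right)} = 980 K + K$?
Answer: $\frac{205850}{3597} \approx 57.228$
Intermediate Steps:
$L{\left(K \right)} = 981 K$
$\frac{H}{L{\left(z{\left(M \right)} \right)}} = - \frac{617550}{981 \left(-11\right)} = - \frac{617550}{-10791} = \left(-617550\right) \left(- \frac{1}{10791}\right) = \frac{205850}{3597}$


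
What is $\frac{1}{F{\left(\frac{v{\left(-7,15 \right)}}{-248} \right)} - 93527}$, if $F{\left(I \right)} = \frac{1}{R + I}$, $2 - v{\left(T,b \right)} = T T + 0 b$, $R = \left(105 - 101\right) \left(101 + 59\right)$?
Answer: $- \frac{158767}{14849000961} \approx -1.0692 \cdot 10^{-5}$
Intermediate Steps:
$R = 640$ ($R = 4 \cdot 160 = 640$)
$v{\left(T,b \right)} = 2 - T^{2}$ ($v{\left(T,b \right)} = 2 - \left(T T + 0 b\right) = 2 - \left(T^{2} + 0\right) = 2 - T^{2}$)
$F{\left(I \right)} = \frac{1}{640 + I}$
$\frac{1}{F{\left(\frac{v{\left(-7,15 \right)}}{-248} \right)} - 93527} = \frac{1}{\frac{1}{640 + \frac{2 - \left(-7\right)^{2}}{-248}} - 93527} = \frac{1}{\frac{1}{640 + \left(2 - 49\right) \left(- \frac{1}{248}\right)} - 93527} = \frac{1}{\frac{1}{640 - - \frac{47}{248}} - 93527} = \frac{1}{\frac{1}{640 + \frac{47}{248}} - 93527} = \frac{1}{\frac{1}{\frac{158767}{248}} - 93527} = \frac{1}{\frac{248}{158767} - 93527} = \frac{1}{- \frac{14849000961}{158767}} = - \frac{158767}{14849000961}$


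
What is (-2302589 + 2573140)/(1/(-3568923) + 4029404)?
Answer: 965575686573/14380632611891 ≈ 0.067144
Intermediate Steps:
(-2302589 + 2573140)/(1/(-3568923) + 4029404) = 270551/(-1/3568923 + 4029404) = 270551/(14380632611891/3568923) = 270551*(3568923/14380632611891) = 965575686573/14380632611891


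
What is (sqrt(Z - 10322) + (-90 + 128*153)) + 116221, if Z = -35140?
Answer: 135715 + I*sqrt(45462) ≈ 1.3572e+5 + 213.22*I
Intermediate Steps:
(sqrt(Z - 10322) + (-90 + 128*153)) + 116221 = (sqrt(-35140 - 10322) + (-90 + 128*153)) + 116221 = (sqrt(-45462) + (-90 + 19584)) + 116221 = (I*sqrt(45462) + 19494) + 116221 = (19494 + I*sqrt(45462)) + 116221 = 135715 + I*sqrt(45462)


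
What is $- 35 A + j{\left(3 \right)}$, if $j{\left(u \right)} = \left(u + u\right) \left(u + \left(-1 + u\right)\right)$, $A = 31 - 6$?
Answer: $-845$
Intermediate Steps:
$A = 25$ ($A = 31 - 6 = 25$)
$j{\left(u \right)} = 2 u \left(-1 + 2 u\right)$
$- 35 A + j{\left(3 \right)} = \left(-35\right) 25 + 2 \cdot 3 \left(-1 + 2 \cdot 3\right) = -875 + 2 \cdot 3 \left(-1 + 6\right) = -875 + 2 \cdot 3 \cdot 5 = -875 + 30 = -845$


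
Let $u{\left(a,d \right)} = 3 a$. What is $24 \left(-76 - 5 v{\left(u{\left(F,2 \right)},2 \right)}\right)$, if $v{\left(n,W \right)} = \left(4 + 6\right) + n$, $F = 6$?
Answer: $-5184$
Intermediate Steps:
$v{\left(n,W \right)} = 10 + n$
$24 \left(-76 - 5 v{\left(u{\left(F,2 \right)},2 \right)}\right) = 24 \left(-76 - 5 \left(10 + 3 \cdot 6\right)\right) = 24 \left(-76 - 5 \left(10 + 18\right)\right) = 24 \left(-76 - 140\right) = 24 \left(-216\right) = -5184$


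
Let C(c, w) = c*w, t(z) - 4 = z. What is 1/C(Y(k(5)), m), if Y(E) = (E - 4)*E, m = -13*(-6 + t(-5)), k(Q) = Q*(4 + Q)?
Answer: 1/167895 ≈ 5.9561e-6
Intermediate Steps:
t(z) = 4 + z
m = 91 (m = -13*(-6 + (4 - 5)) = -13*(-6 - 1) = -13*(-7) = 91)
Y(E) = E*(-4 + E) (Y(E) = (-4 + E)*E = E*(-4 + E))
1/C(Y(k(5)), m) = 1/(((5*(4 + 5))*(-4 + 5*(4 + 5)))*91) = 1/(((5*9)*(-4 + 5*9))*91) = 1/((45*(-4 + 45))*91) = 1/((45*41)*91) = 1/(1845*91) = 1/167895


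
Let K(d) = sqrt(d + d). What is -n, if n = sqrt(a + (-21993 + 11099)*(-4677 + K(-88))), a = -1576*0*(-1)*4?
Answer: -sqrt(50951238 - 43576*I*sqrt(11)) ≈ -7138.0 + 10.124*I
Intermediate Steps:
K(d) = sqrt(2)*sqrt(d) (K(d) = sqrt(2*d) = sqrt(2)*sqrt(d))
a = 0 (a = -0*4 = -1576*0 = 0)
n = sqrt(50951238 - 43576*I*sqrt(11)) (n = sqrt(0 + (-21993 + 11099)*(-4677 + sqrt(2)*sqrt(-88))) = sqrt(0 - 10894*(-4677 + sqrt(2)*(2*I*sqrt(22)))) = sqrt(0 - 10894*(-4677 + 4*I*sqrt(11))) = sqrt(0 + (50951238 - 43576*I*sqrt(11))) = sqrt(50951238 - 43576*I*sqrt(11)) ≈ 7138.0 - 10.12*I)
-n = -sqrt(50951238 - 43576*I*sqrt(11))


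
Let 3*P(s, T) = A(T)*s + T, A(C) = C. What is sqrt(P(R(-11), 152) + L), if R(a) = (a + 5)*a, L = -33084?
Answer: 2*I*sqrt(66801)/3 ≈ 172.31*I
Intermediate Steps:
R(a) = a*(5 + a) (R(a) = (5 + a)*a = a*(5 + a))
P(s, T) = T/3 + T*s/3 (P(s, T) = (T*s + T)/3 = (T + T*s)/3 = T/3 + T*s/3)
sqrt(P(R(-11), 152) + L) = sqrt((1/3)*152*(1 - 11*(5 - 11)) - 33084) = sqrt((1/3)*152*(1 - 11*(-6)) - 33084) = sqrt((1/3)*152*(1 + 66) - 33084) = sqrt((1/3)*152*67 - 33084) = sqrt(10184/3 - 33084) = sqrt(-89068/3) = 2*I*sqrt(66801)/3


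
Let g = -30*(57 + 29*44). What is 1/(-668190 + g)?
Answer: -1/708180 ≈ -1.4121e-6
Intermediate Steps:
g = -39990 (g = -30*(57 + 1276) = -30*1333 = -39990)
1/(-668190 + g) = 1/(-668190 - 39990) = 1/(-708180) = -1/708180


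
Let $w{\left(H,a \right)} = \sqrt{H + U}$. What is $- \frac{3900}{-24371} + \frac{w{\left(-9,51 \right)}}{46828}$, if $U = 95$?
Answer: $\frac{3900}{24371} + \frac{\sqrt{86}}{46828} \approx 0.16022$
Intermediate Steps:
$w{\left(H,a \right)} = \sqrt{95 + H}$ ($w{\left(H,a \right)} = \sqrt{H + 95} = \sqrt{95 + H}$)
$- \frac{3900}{-24371} + \frac{w{\left(-9,51 \right)}}{46828} = - \frac{3900}{-24371} + \frac{\sqrt{95 - 9}}{46828} = \left(-3900\right) \left(- \frac{1}{24371}\right) + \sqrt{86} \cdot \frac{1}{46828} = \frac{3900}{24371} + \frac{\sqrt{86}}{46828}$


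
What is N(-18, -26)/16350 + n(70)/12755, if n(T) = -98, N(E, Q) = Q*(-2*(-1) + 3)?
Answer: -65209/4170885 ≈ -0.015634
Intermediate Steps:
N(E, Q) = 5*Q (N(E, Q) = Q*(2 + 3) = Q*5 = 5*Q)
N(-18, -26)/16350 + n(70)/12755 = (5*(-26))/16350 - 98/12755 = -130*1/16350 - 98*1/12755 = -13/1635 - 98/12755 = -65209/4170885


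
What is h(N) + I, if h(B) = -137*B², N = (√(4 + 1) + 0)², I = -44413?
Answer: -47838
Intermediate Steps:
N = 5 (N = (√5 + 0)² = (√5)² = 5)
h(N) + I = -137*5² - 44413 = -137*25 - 44413 = -3425 - 44413 = -47838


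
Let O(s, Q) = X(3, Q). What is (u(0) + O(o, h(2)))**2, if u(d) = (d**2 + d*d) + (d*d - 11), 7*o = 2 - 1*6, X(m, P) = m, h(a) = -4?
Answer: 64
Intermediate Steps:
o = -4/7 (o = (2 - 1*6)/7 = (2 - 6)/7 = (1/7)*(-4) = -4/7 ≈ -0.57143)
O(s, Q) = 3
u(d) = -11 + 3*d**2 (u(d) = (d**2 + d**2) + (d**2 - 11) = 2*d**2 + (-11 + d**2) = -11 + 3*d**2)
(u(0) + O(o, h(2)))**2 = ((-11 + 3*0**2) + 3)**2 = ((-11 + 3*0) + 3)**2 = ((-11 + 0) + 3)**2 = (-11 + 3)**2 = (-8)**2 = 64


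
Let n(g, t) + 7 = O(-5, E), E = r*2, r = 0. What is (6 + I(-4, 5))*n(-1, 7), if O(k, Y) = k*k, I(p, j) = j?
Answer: 198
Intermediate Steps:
E = 0 (E = 0*2 = 0)
O(k, Y) = k²
n(g, t) = 18 (n(g, t) = -7 + (-5)² = -7 + 25 = 18)
(6 + I(-4, 5))*n(-1, 7) = (6 + 5)*18 = 11*18 = 198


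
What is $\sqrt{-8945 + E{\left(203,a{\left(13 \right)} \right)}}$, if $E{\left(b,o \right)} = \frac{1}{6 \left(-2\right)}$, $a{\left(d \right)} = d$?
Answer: $\frac{i \sqrt{322023}}{6} \approx 94.578 i$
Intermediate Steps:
$E{\left(b,o \right)} = - \frac{1}{12}$ ($E{\left(b,o \right)} = \frac{1}{-12} = - \frac{1}{12}$)
$\sqrt{-8945 + E{\left(203,a{\left(13 \right)} \right)}} = \sqrt{-8945 - \frac{1}{12}} = \sqrt{- \frac{107341}{12}} = \frac{i \sqrt{322023}}{6}$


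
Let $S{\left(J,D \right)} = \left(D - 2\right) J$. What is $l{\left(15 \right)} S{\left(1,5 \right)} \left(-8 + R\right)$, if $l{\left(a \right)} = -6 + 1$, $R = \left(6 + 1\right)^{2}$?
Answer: $-615$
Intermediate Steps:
$S{\left(J,D \right)} = J \left(-2 + D\right)$ ($S{\left(J,D \right)} = \left(-2 + D\right) J = J \left(-2 + D\right)$)
$R = 49$ ($R = 7^{2} = 49$)
$l{\left(a \right)} = -5$
$l{\left(15 \right)} S{\left(1,5 \right)} \left(-8 + R\right) = - 5 \cdot 1 \left(-2 + 5\right) \left(-8 + 49\right) = - 5 \cdot 1 \cdot 3 \cdot 41 = - 5 \cdot 3 \cdot 41 = \left(-5\right) 123 = -615$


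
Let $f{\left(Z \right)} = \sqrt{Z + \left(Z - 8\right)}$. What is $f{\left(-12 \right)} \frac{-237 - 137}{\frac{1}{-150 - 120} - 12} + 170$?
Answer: $170 + \frac{403920 i \sqrt{2}}{3241} \approx 170.0 + 176.25 i$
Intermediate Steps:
$f{\left(Z \right)} = \sqrt{-8 + 2 Z}$ ($f{\left(Z \right)} = \sqrt{Z + \left(Z - 8\right)} = \sqrt{Z + \left(-8 + Z\right)} = \sqrt{-8 + 2 Z}$)
$f{\left(-12 \right)} \frac{-237 - 137}{\frac{1}{-150 - 120} - 12} + 170 = \sqrt{-8 + 2 \left(-12\right)} \frac{-237 - 137}{\frac{1}{-150 - 120} - 12} + 170 = \sqrt{-8 - 24} \left(- \frac{374}{\frac{1}{-270} - 12}\right) + 170 = \sqrt{-32} \left(- \frac{374}{- \frac{1}{270} - 12}\right) + 170 = 4 i \sqrt{2} \left(- \frac{374}{- \frac{3241}{270}}\right) + 170 = 4 i \sqrt{2} \left(\left(-374\right) \left(- \frac{270}{3241}\right)\right) + 170 = 4 i \sqrt{2} \cdot \frac{100980}{3241} + 170 = \frac{403920 i \sqrt{2}}{3241} + 170 = 170 + \frac{403920 i \sqrt{2}}{3241}$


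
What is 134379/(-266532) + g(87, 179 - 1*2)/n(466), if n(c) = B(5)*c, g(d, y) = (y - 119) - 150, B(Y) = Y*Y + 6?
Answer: -46803809/91674316 ≈ -0.51054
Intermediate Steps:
B(Y) = 6 + Y² (B(Y) = Y² + 6 = 6 + Y²)
g(d, y) = -269 + y (g(d, y) = (-119 + y) - 150 = -269 + y)
n(c) = 31*c (n(c) = (6 + 5²)*c = (6 + 25)*c = 31*c)
134379/(-266532) + g(87, 179 - 1*2)/n(466) = 134379/(-266532) + (-269 + (179 - 1*2))/((31*466)) = 134379*(-1/266532) + (-269 + (179 - 2))/14446 = -6399/12692 + (-269 + 177)*(1/14446) = -6399/12692 - 92*1/14446 = -6399/12692 - 46/7223 = -46803809/91674316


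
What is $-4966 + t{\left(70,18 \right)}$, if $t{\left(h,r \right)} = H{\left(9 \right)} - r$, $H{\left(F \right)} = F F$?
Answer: $-4903$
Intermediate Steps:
$H{\left(F \right)} = F^{2}$
$t{\left(h,r \right)} = 81 - r$ ($t{\left(h,r \right)} = 9^{2} - r = 81 - r$)
$-4966 + t{\left(70,18 \right)} = -4966 + \left(81 - 18\right) = -4966 + 63 = -4903$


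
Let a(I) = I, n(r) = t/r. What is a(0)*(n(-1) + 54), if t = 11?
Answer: 0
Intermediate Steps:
n(r) = 11/r
a(0)*(n(-1) + 54) = 0*(11/(-1) + 54) = 0*(11*(-1) + 54) = 0*(-11 + 54) = 0*43 = 0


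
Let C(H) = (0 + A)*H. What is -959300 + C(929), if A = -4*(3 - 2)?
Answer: -963016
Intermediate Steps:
A = -4 (A = -4*1 = -4)
C(H) = -4*H (C(H) = (0 - 4)*H = -4*H)
-959300 + C(929) = -959300 - 4*929 = -959300 - 3716 = -963016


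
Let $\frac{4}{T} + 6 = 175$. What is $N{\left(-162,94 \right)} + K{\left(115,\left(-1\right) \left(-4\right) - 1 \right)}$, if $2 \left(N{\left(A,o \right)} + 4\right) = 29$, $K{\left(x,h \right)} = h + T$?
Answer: $\frac{4571}{338} \approx 13.524$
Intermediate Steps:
$T = \frac{4}{169}$ ($T = \frac{4}{-6 + 175} = \frac{4}{169} \approx 0.023669$)
$K{\left(x,h \right)} = \frac{4}{169} + h$ ($K{\left(x,h \right)} = h + \frac{4}{169} = \frac{4}{169} + h$)
$N{\left(A,o \right)} = \frac{21}{2}$ ($N{\left(A,o \right)} = -4 + \frac{1}{2} \cdot 29 = -4 + \frac{29}{2} = \frac{21}{2}$)
$N{\left(-162,94 \right)} + K{\left(115,\left(-1\right) \left(-4\right) - 1 \right)} = \frac{21}{2} + \left(\frac{4}{169} - -3\right) = \frac{21}{2} + \left(\frac{4}{169} + \left(4 - 1\right)\right) = \frac{21}{2} + \left(\frac{4}{169} + 3\right) = \frac{21}{2} + \frac{511}{169} = \frac{4571}{338}$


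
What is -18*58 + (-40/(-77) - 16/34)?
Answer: -1366532/1309 ≈ -1044.0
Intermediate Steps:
-18*58 + (-40/(-77) - 16/34) = -1044 + (-40*(-1/77) - 16*1/34) = -1044 + (40/77 - 8/17) = -1044 + 64/1309 = -1366532/1309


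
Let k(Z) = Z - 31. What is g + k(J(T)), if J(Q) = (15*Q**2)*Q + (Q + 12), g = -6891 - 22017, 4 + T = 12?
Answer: -21239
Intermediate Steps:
T = 8 (T = -4 + 12 = 8)
g = -28908
J(Q) = 12 + Q + 15*Q**3 (J(Q) = 15*Q**3 + (12 + Q) = 12 + Q + 15*Q**3)
k(Z) = -31 + Z
g + k(J(T)) = -28908 + (-31 + (12 + 8 + 15*8**3)) = -28908 + (-31 + (12 + 8 + 15*512)) = -28908 + (-31 + (12 + 8 + 7680)) = -28908 + (-31 + 7700) = -28908 + 7669 = -21239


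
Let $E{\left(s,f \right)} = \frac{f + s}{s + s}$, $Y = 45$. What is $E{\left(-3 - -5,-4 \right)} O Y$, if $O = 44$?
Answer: $-990$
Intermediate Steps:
$E{\left(s,f \right)} = \frac{f + s}{2 s}$
$E{\left(-3 - -5,-4 \right)} O Y = \frac{-4 - -2}{2 \left(-3 - -5\right)} 44 \cdot 45 = \frac{-4 + \left(-3 + 5\right)}{2 \left(-3 + 5\right)} 44 \cdot 45 = \frac{-4 + 2}{2 \cdot 2} \cdot 44 \cdot 45 = \frac{1}{2} \cdot \frac{1}{2} \left(-2\right) 44 \cdot 45 = \left(- \frac{1}{2}\right) 44 \cdot 45 = \left(-22\right) 45 = -990$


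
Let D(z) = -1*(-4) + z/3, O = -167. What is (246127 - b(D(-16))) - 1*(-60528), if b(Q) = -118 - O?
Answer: 306606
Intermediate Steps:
D(z) = 4 + z/3 (D(z) = 4 + z*(1/3) = 4 + z/3)
b(Q) = 49 (b(Q) = -118 - 1*(-167) = -118 + 167 = 49)
(246127 - b(D(-16))) - 1*(-60528) = (246127 - 1*49) - 1*(-60528) = (246127 - 49) + 60528 = 246078 + 60528 = 306606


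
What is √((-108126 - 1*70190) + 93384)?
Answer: 2*I*√21233 ≈ 291.43*I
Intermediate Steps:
√((-108126 - 1*70190) + 93384) = √((-108126 - 70190) + 93384) = √(-178316 + 93384) = √(-84932) = 2*I*√21233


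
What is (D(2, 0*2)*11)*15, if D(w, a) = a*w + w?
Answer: 330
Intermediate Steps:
D(w, a) = w + a*w
(D(2, 0*2)*11)*15 = ((2*(1 + 0*2))*11)*15 = ((2*(1 + 0))*11)*15 = ((2*1)*11)*15 = (2*11)*15 = 22*15 = 330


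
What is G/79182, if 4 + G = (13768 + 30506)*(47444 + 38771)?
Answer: 1908541453/39591 ≈ 48206.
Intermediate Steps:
G = 3817082906 (G = -4 + (13768 + 30506)*(47444 + 38771) = -4 + 44274*86215 = -4 + 3817082910 = 3817082906)
G/79182 = 3817082906/79182 = 3817082906*(1/79182) = 1908541453/39591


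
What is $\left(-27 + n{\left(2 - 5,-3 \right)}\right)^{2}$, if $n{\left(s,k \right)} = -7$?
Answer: $1156$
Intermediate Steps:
$\left(-27 + n{\left(2 - 5,-3 \right)}\right)^{2} = \left(-27 - 7\right)^{2} = \left(-34\right)^{2} = 1156$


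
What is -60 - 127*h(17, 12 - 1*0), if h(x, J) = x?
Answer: -2219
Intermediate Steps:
-60 - 127*h(17, 12 - 1*0) = -60 - 127*17 = -60 - 2159 = -2219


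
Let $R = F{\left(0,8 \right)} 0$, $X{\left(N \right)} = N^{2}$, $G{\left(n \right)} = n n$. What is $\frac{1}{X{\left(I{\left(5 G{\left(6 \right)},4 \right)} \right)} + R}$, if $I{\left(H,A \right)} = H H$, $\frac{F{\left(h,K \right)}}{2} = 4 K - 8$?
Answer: $\frac{1}{1049760000} \approx 9.526 \cdot 10^{-10}$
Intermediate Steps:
$G{\left(n \right)} = n^{2}$
$F{\left(h,K \right)} = -16 + 8 K$ ($F{\left(h,K \right)} = 2 \left(4 K - 8\right) = 2 \left(-8 + 4 K\right) = -16 + 8 K$)
$I{\left(H,A \right)} = H^{2}$
$R = 0$ ($R = \left(-16 + 8 \cdot 8\right) 0 = \left(-16 + 64\right) 0 = 48 \cdot 0 = 0$)
$\frac{1}{X{\left(I{\left(5 G{\left(6 \right)},4 \right)} \right)} + R} = \frac{1}{\left(\left(5 \cdot 6^{2}\right)^{2}\right)^{2} + 0} = \frac{1}{\left(\left(5 \cdot 36\right)^{2}\right)^{2} + 0} = \frac{1}{\left(180^{2}\right)^{2} + 0} = \frac{1}{32400^{2} + 0} = \frac{1}{1049760000 + 0} = \frac{1}{1049760000}$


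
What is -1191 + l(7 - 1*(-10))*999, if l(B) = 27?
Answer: 25782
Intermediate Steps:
-1191 + l(7 - 1*(-10))*999 = -1191 + 27*999 = -1191 + 26973 = 25782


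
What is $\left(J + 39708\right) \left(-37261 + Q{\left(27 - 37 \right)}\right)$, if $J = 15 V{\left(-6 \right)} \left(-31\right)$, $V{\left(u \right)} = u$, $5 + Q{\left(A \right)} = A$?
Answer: $-1584155448$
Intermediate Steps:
$Q{\left(A \right)} = -5 + A$
$J = 2790$ ($J = 15 \left(-6\right) \left(-31\right) = \left(-90\right) \left(-31\right) = 2790$)
$\left(J + 39708\right) \left(-37261 + Q{\left(27 - 37 \right)}\right) = \left(2790 + 39708\right) \left(-37261 + \left(-5 + \left(27 - 37\right)\right)\right) = 42498 \left(-37261 - 15\right) = 42498 \left(-37276\right) = -1584155448$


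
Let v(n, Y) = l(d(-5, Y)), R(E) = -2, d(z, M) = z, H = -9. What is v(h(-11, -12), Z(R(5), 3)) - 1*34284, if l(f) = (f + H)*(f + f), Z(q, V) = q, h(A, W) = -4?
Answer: -34144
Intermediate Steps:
l(f) = 2*f*(-9 + f) (l(f) = (f - 9)*(f + f) = (-9 + f)*(2*f) = 2*f*(-9 + f))
v(n, Y) = 140 (v(n, Y) = 2*(-5)*(-9 - 5) = 2*(-5)*(-14) = 140)
v(h(-11, -12), Z(R(5), 3)) - 1*34284 = 140 - 1*34284 = 140 - 34284 = -34144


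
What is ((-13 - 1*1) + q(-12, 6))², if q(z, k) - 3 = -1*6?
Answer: 289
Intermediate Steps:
q(z, k) = -3 (q(z, k) = 3 - 1*6 = 3 - 6 = -3)
((-13 - 1*1) + q(-12, 6))² = ((-13 - 1*1) - 3)² = ((-13 - 1) - 3)² = (-14 - 3)² = (-17)² = 289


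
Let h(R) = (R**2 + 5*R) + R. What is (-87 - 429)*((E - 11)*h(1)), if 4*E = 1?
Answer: 38829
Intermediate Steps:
E = 1/4 (E = (1/4)*1 = 1/4 ≈ 0.25000)
h(R) = R**2 + 6*R
(-87 - 429)*((E - 11)*h(1)) = (-87 - 429)*((1/4 - 11)*(1*(6 + 1))) = -(-5547)*1*7 = -(-5547)*7 = -516*(-301/4) = 38829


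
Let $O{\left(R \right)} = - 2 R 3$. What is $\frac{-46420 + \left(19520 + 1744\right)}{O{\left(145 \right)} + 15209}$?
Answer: $- \frac{25156}{14339} \approx -1.7544$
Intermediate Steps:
$O{\left(R \right)} = - 6 R$
$\frac{-46420 + \left(19520 + 1744\right)}{O{\left(145 \right)} + 15209} = \frac{-46420 + \left(19520 + 1744\right)}{\left(-6\right) 145 + 15209} = \frac{-46420 + 21264}{-870 + 15209} = - \frac{25156}{14339}$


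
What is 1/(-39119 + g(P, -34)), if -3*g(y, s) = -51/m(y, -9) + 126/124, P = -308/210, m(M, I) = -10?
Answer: -155/6063761 ≈ -2.5562e-5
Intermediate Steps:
P = -22/15 (P = -308*1/210 = -22/15 ≈ -1.4667)
g(y, s) = -316/155 (g(y, s) = -(-51/(-10) + 126/124)/3 = -(-51*(-⅒) + 126*(1/124))/3 = -(51/10 + 63/62)/3 = -⅓*948/155 = -316/155)
1/(-39119 + g(P, -34)) = 1/(-39119 - 316/155) = 1/(-6063761/155) = -155/6063761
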